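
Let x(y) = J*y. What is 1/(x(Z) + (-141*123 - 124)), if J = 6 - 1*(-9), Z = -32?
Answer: -1/17947 ≈ -5.5720e-5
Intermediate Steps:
J = 15 (J = 6 + 9 = 15)
x(y) = 15*y
1/(x(Z) + (-141*123 - 124)) = 1/(15*(-32) + (-141*123 - 124)) = 1/(-480 + (-17343 - 124)) = 1/(-480 - 17467) = 1/(-17947) = -1/17947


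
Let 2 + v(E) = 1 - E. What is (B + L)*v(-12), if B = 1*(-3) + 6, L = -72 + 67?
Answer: -22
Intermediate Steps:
v(E) = -1 - E (v(E) = -2 + (1 - E) = -1 - E)
L = -5
B = 3 (B = -3 + 6 = 3)
(B + L)*v(-12) = (3 - 5)*(-1 - 1*(-12)) = -2*(-1 + 12) = -2*11 = -22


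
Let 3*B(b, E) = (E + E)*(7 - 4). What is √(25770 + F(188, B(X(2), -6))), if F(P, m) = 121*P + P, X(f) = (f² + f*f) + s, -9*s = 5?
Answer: 7*√994 ≈ 220.69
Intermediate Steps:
s = -5/9 (s = -⅑*5 = -5/9 ≈ -0.55556)
X(f) = -5/9 + 2*f² (X(f) = (f² + f*f) - 5/9 = (f² + f²) - 5/9 = 2*f² - 5/9 = -5/9 + 2*f²)
B(b, E) = 2*E (B(b, E) = ((E + E)*(7 - 4))/3 = ((2*E)*3)/3 = (6*E)/3 = 2*E)
F(P, m) = 122*P
√(25770 + F(188, B(X(2), -6))) = √(25770 + 122*188) = √(25770 + 22936) = √48706 = 7*√994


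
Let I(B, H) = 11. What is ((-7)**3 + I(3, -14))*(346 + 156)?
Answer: -166664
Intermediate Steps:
((-7)**3 + I(3, -14))*(346 + 156) = ((-7)**3 + 11)*(346 + 156) = (-343 + 11)*502 = -332*502 = -166664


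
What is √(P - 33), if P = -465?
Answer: I*√498 ≈ 22.316*I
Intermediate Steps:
√(P - 33) = √(-465 - 33) = √(-498) = I*√498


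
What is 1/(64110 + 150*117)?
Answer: 1/81660 ≈ 1.2246e-5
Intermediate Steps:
1/(64110 + 150*117) = 1/(64110 + 17550) = 1/81660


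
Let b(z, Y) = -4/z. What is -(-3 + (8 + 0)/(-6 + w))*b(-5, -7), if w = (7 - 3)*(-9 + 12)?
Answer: 4/3 ≈ 1.3333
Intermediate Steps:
w = 12 (w = 4*3 = 12)
-(-3 + (8 + 0)/(-6 + w))*b(-5, -7) = -(-3 + (8 + 0)/(-6 + 12))*(-4/(-5)) = -(-3 + 8/6)*(-4*(-1/5)) = -(-3 + 8*(1/6))*4/5 = -(-3 + 4/3)*4/5 = -(-5)*4/(3*5) = -1*(-4/3) = 4/3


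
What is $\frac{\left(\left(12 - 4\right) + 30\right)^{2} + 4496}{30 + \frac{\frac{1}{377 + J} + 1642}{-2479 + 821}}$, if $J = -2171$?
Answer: $\frac{17668244880}{86287813} \approx 204.76$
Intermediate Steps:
$\frac{\left(\left(12 - 4\right) + 30\right)^{2} + 4496}{30 + \frac{\frac{1}{377 + J} + 1642}{-2479 + 821}} = \frac{\left(\left(12 - 4\right) + 30\right)^{2} + 4496}{30 + \frac{\frac{1}{377 - 2171} + 1642}{-2479 + 821}} = \frac{\left(\left(12 - 4\right) + 30\right)^{2} + 4496}{30 + \frac{\frac{1}{-1794} + 1642}{-1658}} = \frac{\left(8 + 30\right)^{2} + 4496}{30 + \left(- \frac{1}{1794} + 1642\right) \left(- \frac{1}{1658}\right)} = \frac{38^{2} + 4496}{30 + \frac{2945747}{1794} \left(- \frac{1}{1658}\right)} = \frac{1444 + 4496}{30 - \frac{2945747}{2974452}} = \frac{5940}{\frac{86287813}{2974452}} = 5940 \cdot \frac{2974452}{86287813} = \frac{17668244880}{86287813}$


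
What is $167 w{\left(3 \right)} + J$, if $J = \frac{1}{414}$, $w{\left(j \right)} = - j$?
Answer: $- \frac{207413}{414} \approx -501.0$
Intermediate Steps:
$J = \frac{1}{414} \approx 0.0024155$
$167 w{\left(3 \right)} + J = 167 \left(\left(-1\right) 3\right) + \frac{1}{414} = 167 \left(-3\right) + \frac{1}{414} = -501 + \frac{1}{414} = - \frac{207413}{414}$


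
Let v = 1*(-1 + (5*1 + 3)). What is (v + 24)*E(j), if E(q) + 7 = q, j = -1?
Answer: -248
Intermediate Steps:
E(q) = -7 + q
v = 7 (v = 1*(-1 + (5 + 3)) = 1*(-1 + 8) = 1*7 = 7)
(v + 24)*E(j) = (7 + 24)*(-7 - 1) = 31*(-8) = -248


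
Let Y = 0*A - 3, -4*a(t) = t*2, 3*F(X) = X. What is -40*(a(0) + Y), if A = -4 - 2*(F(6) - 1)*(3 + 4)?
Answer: 120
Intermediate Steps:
F(X) = X/3
a(t) = -t/2 (a(t) = -t*2/4 = -t/2)
A = -18 (A = -4 - 2*((1/3)*6 - 1)*(3 + 4) = -4 - 2*(2 - 1)*7 = -4 - 2*7 = -4 - 14 = -18)
Y = -3 (Y = 0*(-18) - 3 = 0 - 3 = -3)
-40*(a(0) + Y) = -40*(-1/2*0 - 3) = -40*(0 - 3) = -40*(-3) = 120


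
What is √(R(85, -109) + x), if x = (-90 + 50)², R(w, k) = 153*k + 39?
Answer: I*√15038 ≈ 122.63*I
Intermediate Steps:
R(w, k) = 39 + 153*k
x = 1600 (x = (-40)² = 1600)
√(R(85, -109) + x) = √((39 + 153*(-109)) + 1600) = √((39 - 16677) + 1600) = √(-16638 + 1600) = √(-15038) = I*√15038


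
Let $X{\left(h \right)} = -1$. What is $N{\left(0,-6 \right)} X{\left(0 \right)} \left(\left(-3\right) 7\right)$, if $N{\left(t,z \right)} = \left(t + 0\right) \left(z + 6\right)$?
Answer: $0$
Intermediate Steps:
$N{\left(t,z \right)} = t \left(6 + z\right)$
$N{\left(0,-6 \right)} X{\left(0 \right)} \left(\left(-3\right) 7\right) = 0 \left(6 - 6\right) \left(-1\right) \left(\left(-3\right) 7\right) = 0 \cdot 0 \left(-1\right) \left(-21\right) = 0 \left(-1\right) \left(-21\right) = 0 \left(-21\right) = 0$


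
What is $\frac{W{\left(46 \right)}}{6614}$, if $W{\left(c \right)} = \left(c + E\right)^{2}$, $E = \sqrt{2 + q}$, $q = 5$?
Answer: $\frac{\left(46 + \sqrt{7}\right)^{2}}{6614} \approx 0.35779$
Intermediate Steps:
$E = \sqrt{7}$ ($E = \sqrt{2 + 5} = \sqrt{7} \approx 2.6458$)
$W{\left(c \right)} = \left(c + \sqrt{7}\right)^{2}$
$\frac{W{\left(46 \right)}}{6614} = \frac{\left(46 + \sqrt{7}\right)^{2}}{6614}$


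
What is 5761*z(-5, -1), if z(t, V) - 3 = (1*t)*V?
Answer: 46088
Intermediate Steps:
z(t, V) = 3 + V*t (z(t, V) = 3 + (1*t)*V = 3 + t*V = 3 + V*t)
5761*z(-5, -1) = 5761*(3 - 1*(-5)) = 5761*(3 + 5) = 5761*8 = 46088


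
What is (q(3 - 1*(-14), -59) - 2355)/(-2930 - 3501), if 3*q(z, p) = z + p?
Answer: 2369/6431 ≈ 0.36837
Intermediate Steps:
q(z, p) = p/3 + z/3 (q(z, p) = (z + p)/3 = (p + z)/3 = p/3 + z/3)
(q(3 - 1*(-14), -59) - 2355)/(-2930 - 3501) = (((⅓)*(-59) + (3 - 1*(-14))/3) - 2355)/(-2930 - 3501) = ((-59/3 + (3 + 14)/3) - 2355)/(-6431) = ((-59/3 + (⅓)*17) - 2355)*(-1/6431) = ((-59/3 + 17/3) - 2355)*(-1/6431) = (-14 - 2355)*(-1/6431) = -2369*(-1/6431) = 2369/6431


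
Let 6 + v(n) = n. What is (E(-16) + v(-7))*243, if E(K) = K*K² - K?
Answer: -994599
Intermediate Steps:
v(n) = -6 + n
E(K) = K³ - K
(E(-16) + v(-7))*243 = (((-16)³ - 1*(-16)) + (-6 - 7))*243 = ((-4096 + 16) - 13)*243 = (-4080 - 13)*243 = -4093*243 = -994599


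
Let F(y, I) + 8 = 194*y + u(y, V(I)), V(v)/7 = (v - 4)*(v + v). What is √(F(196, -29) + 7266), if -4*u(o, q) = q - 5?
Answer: √167735/2 ≈ 204.78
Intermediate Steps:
V(v) = 14*v*(-4 + v) (V(v) = 7*((v - 4)*(v + v)) = 7*((-4 + v)*(2*v)) = 7*(2*v*(-4 + v)) = 14*v*(-4 + v))
u(o, q) = 5/4 - q/4 (u(o, q) = -(q - 5)/4 = -(-5 + q)/4 = 5/4 - q/4)
F(y, I) = -27/4 + 194*y - 7*I*(-4 + I)/2 (F(y, I) = -8 + (194*y + (5/4 - 7*I*(-4 + I)/2)) = -8 + (5/4 + 194*y - 7*I*(-4 + I)/2) = -27/4 + 194*y - 7*I*(-4 + I)/2)
√(F(196, -29) + 7266) = √((-27/4 + 194*196 - 7/2*(-29)*(-4 - 29)) + 7266) = √((-27/4 + 38024 - 7/2*(-29)*(-33)) + 7266) = √((-27/4 + 38024 - 6699/2) + 7266) = √(138671/4 + 7266) = √(167735/4) = √167735/2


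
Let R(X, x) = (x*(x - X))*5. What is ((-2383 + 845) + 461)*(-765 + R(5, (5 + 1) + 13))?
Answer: -608505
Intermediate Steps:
R(X, x) = 5*x*(x - X)
((-2383 + 845) + 461)*(-765 + R(5, (5 + 1) + 13)) = ((-2383 + 845) + 461)*(-765 + 5*((5 + 1) + 13)*(((5 + 1) + 13) - 1*5)) = (-1538 + 461)*(-765 + 5*(6 + 13)*((6 + 13) - 5)) = -1077*(-765 + 5*19*(19 - 5)) = -1077*(-765 + 5*19*14) = -1077*(-765 + 1330) = -1077*565 = -608505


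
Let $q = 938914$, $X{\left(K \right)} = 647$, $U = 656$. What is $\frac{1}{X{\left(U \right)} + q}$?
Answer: $\frac{1}{939561} \approx 1.0643 \cdot 10^{-6}$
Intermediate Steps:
$\frac{1}{X{\left(U \right)} + q} = \frac{1}{647 + 938914} = \frac{1}{939561}$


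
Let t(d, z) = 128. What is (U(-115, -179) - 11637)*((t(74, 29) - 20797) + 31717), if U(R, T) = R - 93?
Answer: -130863560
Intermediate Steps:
U(R, T) = -93 + R
(U(-115, -179) - 11637)*((t(74, 29) - 20797) + 31717) = ((-93 - 115) - 11637)*((128 - 20797) + 31717) = (-208 - 11637)*(-20669 + 31717) = -11845*11048 = -130863560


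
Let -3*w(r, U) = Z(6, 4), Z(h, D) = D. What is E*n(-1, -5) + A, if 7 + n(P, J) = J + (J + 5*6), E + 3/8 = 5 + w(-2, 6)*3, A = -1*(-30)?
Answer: 305/8 ≈ 38.125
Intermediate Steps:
w(r, U) = -4/3 (w(r, U) = -⅓*4 = -4/3)
A = 30
E = 5/8 (E = -3/8 + (5 - 4/3*3) = -3/8 + (5 - 4) = -3/8 + 1 = 5/8 ≈ 0.62500)
n(P, J) = 23 + 2*J (n(P, J) = -7 + (J + (J + 5*6)) = -7 + (J + (J + 30)) = -7 + (J + (30 + J)) = -7 + (30 + 2*J) = 23 + 2*J)
E*n(-1, -5) + A = 5*(23 + 2*(-5))/8 + 30 = 5*(23 - 10)/8 + 30 = (5/8)*13 + 30 = 65/8 + 30 = 305/8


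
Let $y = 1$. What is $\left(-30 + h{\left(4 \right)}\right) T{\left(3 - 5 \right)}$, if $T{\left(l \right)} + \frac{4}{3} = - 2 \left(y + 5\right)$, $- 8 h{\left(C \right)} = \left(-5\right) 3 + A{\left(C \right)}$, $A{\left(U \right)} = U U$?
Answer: $\frac{1205}{3} \approx 401.67$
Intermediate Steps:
$A{\left(U \right)} = U^{2}$
$h{\left(C \right)} = \frac{15}{8} - \frac{C^{2}}{8}$ ($h{\left(C \right)} = - \frac{\left(-5\right) 3 + C^{2}}{8} = - \frac{-15 + C^{2}}{8} = \frac{15}{8} - \frac{C^{2}}{8}$)
$T{\left(l \right)} = - \frac{40}{3}$ ($T{\left(l \right)} = - \frac{4}{3} - 2 \left(1 + 5\right) = - \frac{4}{3} - 12 = - \frac{40}{3}$)
$\left(-30 + h{\left(4 \right)}\right) T{\left(3 - 5 \right)} = \left(-30 + \left(\frac{15}{8} - \frac{4^{2}}{8}\right)\right) \left(- \frac{40}{3}\right) = \left(-30 + \left(\frac{15}{8} - 2\right)\right) \left(- \frac{40}{3}\right) = \left(-30 - \frac{1}{8}\right) \left(- \frac{40}{3}\right) = \left(- \frac{241}{8}\right) \left(- \frac{40}{3}\right) = \frac{1205}{3}$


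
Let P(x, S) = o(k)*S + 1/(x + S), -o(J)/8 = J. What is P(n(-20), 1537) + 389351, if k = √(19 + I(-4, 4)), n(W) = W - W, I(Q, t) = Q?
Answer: 598432488/1537 - 12296*√15 ≈ 3.4173e+5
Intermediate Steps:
n(W) = 0
k = √15 (k = √(19 - 4) = √15 ≈ 3.8730)
o(J) = -8*J
P(x, S) = 1/(S + x) - 8*S*√15 (P(x, S) = (-8*√15)*S + 1/(x + S) = -8*S*√15 + 1/(S + x) = 1/(S + x) - 8*S*√15)
P(n(-20), 1537) + 389351 = (1 - 8*√15*1537² - 8*1537*0*√15)/(1537 + 0) + 389351 = (1 - 8*√15*2362369 + 0)/1537 + 389351 = (1 - 18898952*√15 + 0)/1537 + 389351 = (1 - 18898952*√15)/1537 + 389351 = (1/1537 - 12296*√15) + 389351 = 598432488/1537 - 12296*√15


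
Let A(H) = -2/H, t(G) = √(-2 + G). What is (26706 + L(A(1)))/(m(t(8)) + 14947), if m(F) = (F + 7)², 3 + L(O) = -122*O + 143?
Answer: 101601045/56264707 - 94815*√6/56264707 ≈ 1.8016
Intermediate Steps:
L(O) = 140 - 122*O (L(O) = -3 + (-122*O + 143) = -3 + (143 - 122*O) = 140 - 122*O)
m(F) = (7 + F)²
(26706 + L(A(1)))/(m(t(8)) + 14947) = (26706 + (140 - (-244)/1))/((7 + √(-2 + 8))² + 14947) = (26706 + (140 - (-244)))/((7 + √6)² + 14947) = (26706 + (140 - 122*(-2)))/(14947 + (7 + √6)²) = (26706 + (140 + 244))/(14947 + (7 + √6)²) = (26706 + 384)/(14947 + (7 + √6)²) = 27090/(14947 + (7 + √6)²)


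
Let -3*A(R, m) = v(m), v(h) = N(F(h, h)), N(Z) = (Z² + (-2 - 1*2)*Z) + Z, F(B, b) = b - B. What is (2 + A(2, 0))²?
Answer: 4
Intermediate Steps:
N(Z) = Z² - 3*Z (N(Z) = (Z² + (-2 - 2)*Z) + Z = (Z² - 4*Z) + Z = Z² - 3*Z)
v(h) = 0 (v(h) = (h - h)*(-3 + (h - h)) = 0*(-3 + 0) = 0*(-3) = 0)
A(R, m) = 0 (A(R, m) = -⅓*0 = 0)
(2 + A(2, 0))² = (2 + 0)² = 2² = 4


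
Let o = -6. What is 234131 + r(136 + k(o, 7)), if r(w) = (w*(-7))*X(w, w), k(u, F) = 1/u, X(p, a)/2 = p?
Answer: -435217/18 ≈ -24179.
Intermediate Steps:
X(p, a) = 2*p
r(w) = -14*w**2 (r(w) = (w*(-7))*(2*w) = (-7*w)*(2*w) = -14*w**2)
234131 + r(136 + k(o, 7)) = 234131 - 14*(136 + 1/(-6))**2 = 234131 - 14*(136 - 1/6)**2 = 234131 - 14*(815/6)**2 = 234131 - 14*664225/36 = 234131 - 4649575/18 = -435217/18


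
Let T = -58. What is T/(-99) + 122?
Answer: 12136/99 ≈ 122.59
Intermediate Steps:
T/(-99) + 122 = -58/(-99) + 122 = -1/99*(-58) + 122 = 58/99 + 122 = 12136/99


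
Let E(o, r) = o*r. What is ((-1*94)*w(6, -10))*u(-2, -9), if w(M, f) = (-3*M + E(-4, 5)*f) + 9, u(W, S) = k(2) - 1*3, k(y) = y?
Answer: 17954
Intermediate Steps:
u(W, S) = -1 (u(W, S) = 2 - 1*3 = 2 - 3 = -1)
w(M, f) = 9 - 20*f - 3*M (w(M, f) = (-3*M + (-4*5)*f) + 9 = (-3*M - 20*f) + 9 = (-20*f - 3*M) + 9 = 9 - 20*f - 3*M)
((-1*94)*w(6, -10))*u(-2, -9) = ((-1*94)*(9 - 20*(-10) - 3*6))*(-1) = -94*(9 + 200 - 18)*(-1) = -94*191*(-1) = -17954*(-1) = 17954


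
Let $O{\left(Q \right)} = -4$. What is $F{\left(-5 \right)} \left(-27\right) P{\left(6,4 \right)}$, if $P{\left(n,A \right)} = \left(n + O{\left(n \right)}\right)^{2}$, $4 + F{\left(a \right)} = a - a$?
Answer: $432$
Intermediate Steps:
$F{\left(a \right)} = -4$ ($F{\left(a \right)} = -4 + \left(a - a\right) = -4 + 0 = -4$)
$P{\left(n,A \right)} = \left(-4 + n\right)^{2}$ ($P{\left(n,A \right)} = \left(n - 4\right)^{2} = \left(-4 + n\right)^{2}$)
$F{\left(-5 \right)} \left(-27\right) P{\left(6,4 \right)} = \left(-4\right) \left(-27\right) \left(-4 + 6\right)^{2} = 108 \cdot 2^{2} = 108 \cdot 4 = 432$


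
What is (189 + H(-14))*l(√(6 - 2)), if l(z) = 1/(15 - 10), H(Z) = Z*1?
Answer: 35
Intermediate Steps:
H(Z) = Z
l(z) = ⅕ (l(z) = 1/5 = ⅕)
(189 + H(-14))*l(√(6 - 2)) = (189 - 14)*(⅕) = 175*(⅕) = 35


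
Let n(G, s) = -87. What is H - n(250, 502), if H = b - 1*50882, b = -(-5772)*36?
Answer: 156997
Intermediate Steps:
b = 207792 (b = -5772*(-36) = 207792)
H = 156910 (H = 207792 - 1*50882 = 207792 - 50882 = 156910)
H - n(250, 502) = 156910 - 1*(-87) = 156910 + 87 = 156997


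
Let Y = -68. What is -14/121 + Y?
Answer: -8242/121 ≈ -68.116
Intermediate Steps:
-14/121 + Y = -14/121 - 68 = -8242/121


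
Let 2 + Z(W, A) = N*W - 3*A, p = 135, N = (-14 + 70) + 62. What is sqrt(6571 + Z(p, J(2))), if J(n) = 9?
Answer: 106*sqrt(2) ≈ 149.91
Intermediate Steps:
N = 118 (N = 56 + 62 = 118)
Z(W, A) = -2 - 3*A + 118*W (Z(W, A) = -2 + (118*W - 3*A) = -2 + (-3*A + 118*W) = -2 - 3*A + 118*W)
sqrt(6571 + Z(p, J(2))) = sqrt(6571 + (-2 - 3*9 + 118*135)) = sqrt(6571 + (-2 - 27 + 15930)) = sqrt(6571 + 15901) = sqrt(22472) = 106*sqrt(2)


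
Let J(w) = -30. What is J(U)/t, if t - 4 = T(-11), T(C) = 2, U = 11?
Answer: -5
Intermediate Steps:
t = 6 (t = 4 + 2 = 6)
J(U)/t = -30/6 = -30*⅙ = -5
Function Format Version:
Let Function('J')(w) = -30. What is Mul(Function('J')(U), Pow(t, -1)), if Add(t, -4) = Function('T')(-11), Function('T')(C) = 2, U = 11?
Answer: -5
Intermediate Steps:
t = 6 (t = Add(4, 2) = 6)
Mul(Function('J')(U), Pow(t, -1)) = Mul(-30, Pow(6, -1)) = Mul(-30, Rational(1, 6)) = -5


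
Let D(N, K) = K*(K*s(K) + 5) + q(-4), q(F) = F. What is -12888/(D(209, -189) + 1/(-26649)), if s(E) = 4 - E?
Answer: -343452312/183696993395 ≈ -0.0018697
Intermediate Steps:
D(N, K) = -4 + K*(5 + K*(4 - K)) (D(N, K) = K*(K*(4 - K) + 5) - 4 = K*(5 + K*(4 - K)) - 4 = -4 + K*(5 + K*(4 - K)))
-12888/(D(209, -189) + 1/(-26649)) = -12888/((-4 + 5*(-189) + (-189)²*(4 - 1*(-189))) + 1/(-26649)) = -12888/((-4 - 945 + 35721*(4 + 189)) - 1/26649) = -12888/((-4 - 945 + 35721*193) - 1/26649) = -12888/((-4 - 945 + 6894153) - 1/26649) = -12888/(6893204 - 1/26649) = -12888/183696993395/26649 = -12888*26649/183696993395 = -343452312/183696993395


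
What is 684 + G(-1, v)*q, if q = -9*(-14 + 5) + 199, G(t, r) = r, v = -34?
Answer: -8836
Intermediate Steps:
q = 280 (q = -9*(-9) + 199 = 81 + 199 = 280)
684 + G(-1, v)*q = 684 - 34*280 = 684 - 9520 = -8836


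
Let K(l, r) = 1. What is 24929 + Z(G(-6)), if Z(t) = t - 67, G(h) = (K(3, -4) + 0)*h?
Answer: 24856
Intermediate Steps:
G(h) = h (G(h) = (1 + 0)*h = 1*h = h)
Z(t) = -67 + t
24929 + Z(G(-6)) = 24929 + (-67 - 6) = 24929 - 73 = 24856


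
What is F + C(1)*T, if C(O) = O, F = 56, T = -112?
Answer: -56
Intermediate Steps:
F + C(1)*T = 56 + 1*(-112) = 56 - 112 = -56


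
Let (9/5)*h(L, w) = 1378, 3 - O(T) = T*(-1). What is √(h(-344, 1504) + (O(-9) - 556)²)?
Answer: √2849486/3 ≈ 562.68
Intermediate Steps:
O(T) = 3 + T (O(T) = 3 - T*(-1) = 3 - (-1)*T = 3 + T)
h(L, w) = 6890/9 (h(L, w) = (5/9)*1378 = 6890/9)
√(h(-344, 1504) + (O(-9) - 556)²) = √(6890/9 + ((3 - 9) - 556)²) = √(6890/9 + (-6 - 556)²) = √(6890/9 + (-562)²) = √(6890/9 + 315844) = √(2849486/9) = √2849486/3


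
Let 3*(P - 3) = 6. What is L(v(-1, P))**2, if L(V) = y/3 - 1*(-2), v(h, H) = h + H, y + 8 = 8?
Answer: 4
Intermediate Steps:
y = 0 (y = -8 + 8 = 0)
P = 5 (P = 3 + (1/3)*6 = 3 + 2 = 5)
v(h, H) = H + h
L(V) = 2 (L(V) = 0/3 - 1*(-2) = 0*(1/3) + 2 = 0 + 2 = 2)
L(v(-1, P))**2 = 2**2 = 4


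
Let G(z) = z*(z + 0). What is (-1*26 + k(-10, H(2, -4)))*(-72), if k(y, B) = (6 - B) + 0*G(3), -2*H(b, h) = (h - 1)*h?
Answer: 720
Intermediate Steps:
G(z) = z² (G(z) = z*z = z²)
H(b, h) = -h*(-1 + h)/2 (H(b, h) = -(h - 1)*h/2 = -(-1 + h)*h/2 = -h*(-1 + h)/2)
k(y, B) = 6 - B (k(y, B) = (6 - B) + 0*3² = (6 - B) + 0*9 = (6 - B) + 0 = 6 - B)
(-1*26 + k(-10, H(2, -4)))*(-72) = (-1*26 + (6 - (-4)*(1 - 1*(-4))/2))*(-72) = (-26 + (6 - (-4)*(1 + 4)/2))*(-72) = (-26 + (6 - (-4)*5/2))*(-72) = (-26 + (6 - 1*(-10)))*(-72) = (-26 + (6 + 10))*(-72) = (-26 + 16)*(-72) = -10*(-72) = 720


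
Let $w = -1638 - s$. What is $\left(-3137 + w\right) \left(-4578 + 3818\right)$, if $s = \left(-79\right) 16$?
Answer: $2668360$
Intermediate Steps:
$s = -1264$
$w = -374$ ($w = -1638 - -1264 = -1638 + 1264 = -374$)
$\left(-3137 + w\right) \left(-4578 + 3818\right) = \left(-3137 - 374\right) \left(-4578 + 3818\right) = \left(-3511\right) \left(-760\right) = 2668360$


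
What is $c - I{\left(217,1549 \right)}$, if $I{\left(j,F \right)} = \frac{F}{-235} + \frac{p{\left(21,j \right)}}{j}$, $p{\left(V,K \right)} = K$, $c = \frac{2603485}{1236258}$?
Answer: $\frac{2236261987}{290520630} \approx 7.6974$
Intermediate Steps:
$c = \frac{2603485}{1236258}$ ($c = 2603485 \cdot \frac{1}{1236258} = \frac{2603485}{1236258} \approx 2.1059$)
$I{\left(j,F \right)} = 1 - \frac{F}{235}$ ($I{\left(j,F \right)} = \frac{F}{-235} + \frac{j}{j} = F \left(- \frac{1}{235}\right) + 1 = - \frac{F}{235} + 1 = 1 - \frac{F}{235}$)
$c - I{\left(217,1549 \right)} = \frac{2603485}{1236258} - \left(1 - \frac{1549}{235}\right) = \frac{2603485}{1236258} - - \frac{1314}{235} = \frac{2603485}{1236258} + \frac{1314}{235} = \frac{2236261987}{290520630}$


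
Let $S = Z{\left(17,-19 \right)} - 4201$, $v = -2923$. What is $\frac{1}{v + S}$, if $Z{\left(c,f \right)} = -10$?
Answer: $- \frac{1}{7134} \approx -0.00014017$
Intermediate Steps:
$S = -4211$ ($S = -10 - 4201 = -4211$)
$\frac{1}{v + S} = \frac{1}{-2923 - 4211} = \frac{1}{-7134} = - \frac{1}{7134}$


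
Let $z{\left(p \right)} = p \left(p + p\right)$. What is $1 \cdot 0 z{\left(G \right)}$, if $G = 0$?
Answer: $0$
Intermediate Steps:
$z{\left(p \right)} = 2 p^{2}$ ($z{\left(p \right)} = p 2 p = 2 p^{2}$)
$1 \cdot 0 z{\left(G \right)} = 1 \cdot 0 \cdot 2 \cdot 0^{2} = 0 \cdot 2 \cdot 0 = 0 \cdot 0 = 0$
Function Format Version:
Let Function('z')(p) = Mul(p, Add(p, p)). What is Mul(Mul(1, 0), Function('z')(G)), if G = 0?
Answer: 0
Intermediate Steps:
Function('z')(p) = Mul(2, Pow(p, 2)) (Function('z')(p) = Mul(p, Mul(2, p)) = Mul(2, Pow(p, 2)))
Mul(Mul(1, 0), Function('z')(G)) = Mul(Mul(1, 0), Mul(2, Pow(0, 2))) = Mul(0, Mul(2, 0)) = Mul(0, 0) = 0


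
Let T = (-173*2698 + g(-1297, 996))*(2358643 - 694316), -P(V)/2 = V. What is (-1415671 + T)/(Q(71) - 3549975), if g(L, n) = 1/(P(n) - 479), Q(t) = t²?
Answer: 137110971709299/625680851 ≈ 2.1914e+5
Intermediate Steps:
P(V) = -2*V
g(L, n) = 1/(-479 - 2*n) (g(L, n) = 1/(-2*n - 479) = 1/(-479 - 2*n))
T = -274221443686735/353 (T = (-173*2698 - 1/(479 + 2*996))*(2358643 - 694316) = (-466754 - 1/(479 + 1992))*1664327 = (-466754 - 1/2471)*1664327 = -1153349135/2471*1664327 = -274221443686735/353 ≈ -7.7683e+11)
(-1415671 + T)/(Q(71) - 3549975) = (-1415671 - 274221443686735/353)/(71² - 3549975) = -274221943418598/(353*(5041 - 3549975)) = -274221943418598/353/(-3544934) = -274221943418598/353*(-1/3544934) = 137110971709299/625680851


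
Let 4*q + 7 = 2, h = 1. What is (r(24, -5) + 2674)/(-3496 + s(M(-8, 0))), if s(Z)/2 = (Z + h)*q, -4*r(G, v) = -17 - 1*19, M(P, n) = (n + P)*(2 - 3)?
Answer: -5366/7037 ≈ -0.76254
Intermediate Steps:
q = -5/4 (q = -7/4 + (¼)*2 = -7/4 + ½ = -5/4 ≈ -1.2500)
M(P, n) = -P - n (M(P, n) = (P + n)*(-1) = -P - n)
r(G, v) = 9 (r(G, v) = -(-17 - 1*19)/4 = -(-17 - 19)/4 = -¼*(-36) = 9)
s(Z) = -5/2 - 5*Z/2 (s(Z) = 2*((Z + 1)*(-5/4)) = 2*((1 + Z)*(-5/4)) = 2*(-5/4 - 5*Z/4) = -5/2 - 5*Z/2)
(r(24, -5) + 2674)/(-3496 + s(M(-8, 0))) = (9 + 2674)/(-3496 + (-5/2 - 5*(-1*(-8) - 1*0)/2)) = 2683/(-3496 + (-5/2 - 5*(8 + 0)/2)) = 2683/(-3496 + (-5/2 - 5/2*8)) = 2683/(-3496 + (-5/2 - 20)) = 2683/(-3496 - 45/2) = 2683/(-7037/2) = 2683*(-2/7037) = -5366/7037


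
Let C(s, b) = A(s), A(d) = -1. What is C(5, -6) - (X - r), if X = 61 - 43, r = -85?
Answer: -104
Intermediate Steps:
C(s, b) = -1
X = 18
C(5, -6) - (X - r) = -1 - (18 - 1*(-85)) = -1 - (18 + 85) = -1 - 1*103 = -1 - 103 = -104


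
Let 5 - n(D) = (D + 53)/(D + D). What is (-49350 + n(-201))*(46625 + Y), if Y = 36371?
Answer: -823189103324/201 ≈ -4.0955e+9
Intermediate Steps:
n(D) = 5 - (53 + D)/(2*D) (n(D) = 5 - (D + 53)/(D + D) = 5 - (53 + D)/(2*D))
(-49350 + n(-201))*(46625 + Y) = (-49350 + (1/2)*(-53 + 9*(-201))/(-201))*(46625 + 36371) = (-49350 + (1/2)*(-1/201)*(-53 - 1809))*82996 = (-49350 + (1/2)*(-1/201)*(-1862))*82996 = (-49350 + 931/201)*82996 = -9918419/201*82996 = -823189103324/201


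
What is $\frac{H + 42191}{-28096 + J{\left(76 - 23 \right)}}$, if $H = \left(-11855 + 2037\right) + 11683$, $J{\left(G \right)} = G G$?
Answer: $- \frac{44056}{25287} \approx -1.7422$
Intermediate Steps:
$J{\left(G \right)} = G^{2}$
$H = 1865$ ($H = -9818 + 11683 = 1865$)
$\frac{H + 42191}{-28096 + J{\left(76 - 23 \right)}} = \frac{1865 + 42191}{-28096 + \left(76 - 23\right)^{2}} = \frac{44056}{-28096 + \left(76 - 23\right)^{2}} = \frac{44056}{-28096 + 53^{2}} = \frac{44056}{-28096 + 2809} = \frac{44056}{-25287} = 44056 \left(- \frac{1}{25287}\right) = - \frac{44056}{25287}$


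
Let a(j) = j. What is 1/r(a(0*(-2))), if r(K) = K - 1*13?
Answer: -1/13 ≈ -0.076923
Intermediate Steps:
r(K) = -13 + K (r(K) = K - 13 = -13 + K)
1/r(a(0*(-2))) = 1/(-13 + 0*(-2)) = 1/(-13 + 0) = 1/(-13) = -1/13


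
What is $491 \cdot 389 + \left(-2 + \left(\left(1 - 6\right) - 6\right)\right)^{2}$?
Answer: $191168$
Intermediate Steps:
$491 \cdot 389 + \left(-2 + \left(\left(1 - 6\right) - 6\right)\right)^{2} = 190999 + \left(-2 + \left(\left(1 - 6\right) - 6\right)\right)^{2} = 190999 + \left(-2 - 11\right)^{2} = 190999 + \left(-13\right)^{2} = 190999 + 169 = 191168$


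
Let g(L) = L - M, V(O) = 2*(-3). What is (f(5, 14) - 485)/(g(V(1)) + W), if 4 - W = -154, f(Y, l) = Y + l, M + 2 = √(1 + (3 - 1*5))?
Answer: -71764/23717 - 466*I/23717 ≈ -3.0258 - 0.019648*I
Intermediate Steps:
V(O) = -6
M = -2 + I (M = -2 + √(1 + (3 - 1*5)) = -2 + √(1 + (3 - 5)) = -2 + √(1 - 2) = -2 + √(-1) = -2 + I ≈ -2.0 + 1.0*I)
W = 158 (W = 4 - 1*(-154) = 4 + 154 = 158)
g(L) = 2 + L - I (g(L) = L - (-2 + I) = L + (2 - I) = 2 + L - I)
(f(5, 14) - 485)/(g(V(1)) + W) = ((5 + 14) - 485)/((2 - 6 - I) + 158) = (19 - 485)/((-4 - I) + 158) = -466*(154 + I)/23717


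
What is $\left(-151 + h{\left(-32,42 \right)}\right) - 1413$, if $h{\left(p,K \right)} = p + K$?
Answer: $-1554$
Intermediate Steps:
$h{\left(p,K \right)} = K + p$
$\left(-151 + h{\left(-32,42 \right)}\right) - 1413 = \left(-151 + \left(42 - 32\right)\right) - 1413 = \left(-151 + 10\right) - 1413 = -141 - 1413 = -1554$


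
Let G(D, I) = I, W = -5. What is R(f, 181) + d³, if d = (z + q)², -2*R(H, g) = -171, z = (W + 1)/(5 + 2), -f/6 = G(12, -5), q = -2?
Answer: 88142427/235298 ≈ 374.60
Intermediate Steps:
f = 30 (f = -6*(-5) = 30)
z = -4/7 (z = (-5 + 1)/(5 + 2) = -4/7 ≈ -0.57143)
R(H, g) = 171/2 (R(H, g) = -½*(-171) = 171/2)
d = 324/49 (d = (-4/7 - 2)² = (-18/7)² = 324/49 ≈ 6.6122)
R(f, 181) + d³ = 171/2 + (324/49)³ = 171/2 + 34012224/117649 = 88142427/235298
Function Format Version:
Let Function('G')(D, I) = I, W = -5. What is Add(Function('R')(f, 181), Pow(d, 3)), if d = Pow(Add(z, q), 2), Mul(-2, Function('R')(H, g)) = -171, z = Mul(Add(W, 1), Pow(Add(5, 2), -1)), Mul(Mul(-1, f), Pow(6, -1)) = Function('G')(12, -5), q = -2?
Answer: Rational(88142427, 235298) ≈ 374.60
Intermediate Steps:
f = 30 (f = Mul(-6, -5) = 30)
z = Rational(-4, 7) (z = Mul(Add(-5, 1), Pow(Add(5, 2), -1)) = Mul(-4, Pow(7, -1)) = Mul(-4, Rational(1, 7)) = Rational(-4, 7) ≈ -0.57143)
Function('R')(H, g) = Rational(171, 2) (Function('R')(H, g) = Mul(Rational(-1, 2), -171) = Rational(171, 2))
d = Rational(324, 49) (d = Pow(Add(Rational(-4, 7), -2), 2) = Pow(Rational(-18, 7), 2) = Rational(324, 49) ≈ 6.6122)
Add(Function('R')(f, 181), Pow(d, 3)) = Add(Rational(171, 2), Pow(Rational(324, 49), 3)) = Add(Rational(171, 2), Rational(34012224, 117649)) = Rational(88142427, 235298)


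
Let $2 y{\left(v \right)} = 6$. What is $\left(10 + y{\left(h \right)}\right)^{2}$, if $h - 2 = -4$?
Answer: $169$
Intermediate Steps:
$h = -2$ ($h = 2 - 4 = -2$)
$y{\left(v \right)} = 3$ ($y{\left(v \right)} = \frac{1}{2} \cdot 6 = 3$)
$\left(10 + y{\left(h \right)}\right)^{2} = \left(10 + 3\right)^{2} = 13^{2} = 169$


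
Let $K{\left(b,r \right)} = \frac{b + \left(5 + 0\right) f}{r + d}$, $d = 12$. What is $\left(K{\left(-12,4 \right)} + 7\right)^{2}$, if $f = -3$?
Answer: $\frac{7225}{256} \approx 28.223$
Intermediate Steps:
$K{\left(b,r \right)} = \frac{-15 + b}{12 + r}$ ($K{\left(b,r \right)} = \frac{b + \left(5 + 0\right) \left(-3\right)}{r + 12} = \frac{b + 5 \left(-3\right)}{12 + r} = \frac{b - 15}{12 + r} = \frac{-15 + b}{12 + r}$)
$\left(K{\left(-12,4 \right)} + 7\right)^{2} = \left(\frac{-15 - 12}{12 + 4} + 7\right)^{2} = \left(\frac{1}{16} \left(-27\right) + 7\right)^{2} = \left(- \frac{27}{16} + 7\right)^{2} = \left(\frac{85}{16}\right)^{2} = \frac{7225}{256}$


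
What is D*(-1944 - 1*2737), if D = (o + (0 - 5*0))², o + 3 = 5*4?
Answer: -1352809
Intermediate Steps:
o = 17 (o = -3 + 5*4 = -3 + 20 = 17)
D = 289 (D = (17 + (0 - 5*0))² = (17 + (0 + 0))² = (17 + 0)² = 17² = 289)
D*(-1944 - 1*2737) = 289*(-1944 - 1*2737) = 289*(-1944 - 2737) = 289*(-4681) = -1352809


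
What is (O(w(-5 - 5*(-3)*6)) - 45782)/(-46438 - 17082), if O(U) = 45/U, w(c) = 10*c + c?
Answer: 1712245/2375648 ≈ 0.72075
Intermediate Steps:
w(c) = 11*c
(O(w(-5 - 5*(-3)*6)) - 45782)/(-46438 - 17082) = (45/((11*(-5 - 5*(-3)*6))) - 45782)/(-46438 - 17082) = (45/((11*(-5 + 15*6))) - 45782)/(-63520) = (45/((11*(-5 + 90))) - 45782)*(-1/63520) = (45/((11*85)) - 45782)*(-1/63520) = (45/935 - 45782)*(-1/63520) = (45*(1/935) - 45782)*(-1/63520) = (9/187 - 45782)*(-1/63520) = -8561225/187*(-1/63520) = 1712245/2375648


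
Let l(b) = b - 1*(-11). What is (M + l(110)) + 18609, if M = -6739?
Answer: 11991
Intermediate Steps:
l(b) = 11 + b (l(b) = b + 11 = 11 + b)
(M + l(110)) + 18609 = (-6739 + (11 + 110)) + 18609 = (-6739 + 121) + 18609 = -6618 + 18609 = 11991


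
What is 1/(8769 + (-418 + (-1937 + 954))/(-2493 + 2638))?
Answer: 145/1270104 ≈ 0.00011416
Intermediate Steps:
1/(8769 + (-418 + (-1937 + 954))/(-2493 + 2638)) = 1/(8769 + (-418 - 983)/145) = 1/(8769 - 1401*1/145) = 1/(8769 - 1401/145) = 1/(1270104/145) = 145/1270104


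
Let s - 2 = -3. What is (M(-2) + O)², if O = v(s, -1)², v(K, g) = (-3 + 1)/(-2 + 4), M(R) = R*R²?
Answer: 49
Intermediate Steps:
s = -1 (s = 2 - 3 = -1)
M(R) = R³
v(K, g) = -1 (v(K, g) = -2/2 = -2*½ = -1)
O = 1 (O = (-1)² = 1)
(M(-2) + O)² = ((-2)³ + 1)² = (-8 + 1)² = (-7)² = 49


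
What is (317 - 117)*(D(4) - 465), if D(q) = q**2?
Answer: -89800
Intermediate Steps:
(317 - 117)*(D(4) - 465) = (317 - 117)*(4**2 - 465) = 200*(16 - 465) = 200*(-449) = -89800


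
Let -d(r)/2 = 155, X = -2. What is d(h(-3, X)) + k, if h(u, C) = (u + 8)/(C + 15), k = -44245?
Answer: -44555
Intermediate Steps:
h(u, C) = (8 + u)/(15 + C)
d(r) = -310 (d(r) = -2*155 = -310)
d(h(-3, X)) + k = -310 - 44245 = -44555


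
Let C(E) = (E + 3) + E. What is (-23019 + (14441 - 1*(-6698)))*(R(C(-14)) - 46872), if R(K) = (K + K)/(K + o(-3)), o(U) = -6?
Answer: 2731606160/31 ≈ 8.8116e+7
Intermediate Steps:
C(E) = 3 + 2*E (C(E) = (3 + E) + E = 3 + 2*E)
R(K) = 2*K/(-6 + K) (R(K) = (K + K)/(K - 6) = (2*K)/(-6 + K) = 2*K/(-6 + K))
(-23019 + (14441 - 1*(-6698)))*(R(C(-14)) - 46872) = (-23019 + (14441 - 1*(-6698)))*(2*(3 + 2*(-14))/(-6 + (3 + 2*(-14))) - 46872) = (-23019 + (14441 + 6698))*(2*(3 - 28)/(-6 + (3 - 28)) - 46872) = (-23019 + 21139)*(2*(-25)/(-6 - 25) - 46872) = -1880*(2*(-25)/(-31) - 46872) = -1880*(2*(-25)*(-1/31) - 46872) = -1880*(50/31 - 46872) = -1880*(-1452982/31) = 2731606160/31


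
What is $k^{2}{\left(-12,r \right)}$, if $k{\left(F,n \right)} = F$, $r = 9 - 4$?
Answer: $144$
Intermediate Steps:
$r = 5$
$k^{2}{\left(-12,r \right)} = \left(-12\right)^{2} = 144$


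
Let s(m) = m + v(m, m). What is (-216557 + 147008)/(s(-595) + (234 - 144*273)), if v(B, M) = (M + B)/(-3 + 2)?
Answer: 69549/38483 ≈ 1.8073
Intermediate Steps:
v(B, M) = -B - M (v(B, M) = (B + M)/(-1) = (B + M)*(-1) = -B - M)
s(m) = -m (s(m) = m + (-m - m) = m - 2*m = -m)
(-216557 + 147008)/(s(-595) + (234 - 144*273)) = (-216557 + 147008)/(-1*(-595) + (234 - 144*273)) = -69549/(595 + (234 - 39312)) = -69549/(595 - 39078) = -69549/(-38483) = -69549*(-1/38483) = 69549/38483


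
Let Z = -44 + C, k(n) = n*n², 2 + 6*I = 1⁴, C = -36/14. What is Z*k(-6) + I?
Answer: 422489/42 ≈ 10059.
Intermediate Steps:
C = -18/7 (C = -36*1/14 = -18/7 ≈ -2.5714)
I = -⅙ (I = -⅓ + (⅙)*1⁴ = -⅓ + (⅙)*1 = -⅓ + ⅙ = -⅙ ≈ -0.16667)
k(n) = n³
Z = -326/7 (Z = -44 - 18/7 = -326/7 ≈ -46.571)
Z*k(-6) + I = -326/7*(-6)³ - ⅙ = -326/7*(-216) - ⅙ = 70416/7 - ⅙ = 422489/42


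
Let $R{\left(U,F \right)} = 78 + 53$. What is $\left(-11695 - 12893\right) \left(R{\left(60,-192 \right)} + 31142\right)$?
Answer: $-768940524$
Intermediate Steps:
$R{\left(U,F \right)} = 131$
$\left(-11695 - 12893\right) \left(R{\left(60,-192 \right)} + 31142\right) = \left(-11695 - 12893\right) \left(131 + 31142\right) = \left(-24588\right) 31273 = -768940524$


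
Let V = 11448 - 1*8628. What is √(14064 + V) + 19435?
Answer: 19435 + 6*√469 ≈ 19565.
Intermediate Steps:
V = 2820 (V = 11448 - 8628 = 2820)
√(14064 + V) + 19435 = √(14064 + 2820) + 19435 = √16884 + 19435 = 6*√469 + 19435 = 19435 + 6*√469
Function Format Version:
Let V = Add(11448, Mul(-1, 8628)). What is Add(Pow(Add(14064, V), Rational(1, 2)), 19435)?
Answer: Add(19435, Mul(6, Pow(469, Rational(1, 2)))) ≈ 19565.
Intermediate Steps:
V = 2820 (V = Add(11448, -8628) = 2820)
Add(Pow(Add(14064, V), Rational(1, 2)), 19435) = Add(Pow(Add(14064, 2820), Rational(1, 2)), 19435) = Add(Pow(16884, Rational(1, 2)), 19435) = Add(Mul(6, Pow(469, Rational(1, 2))), 19435) = Add(19435, Mul(6, Pow(469, Rational(1, 2))))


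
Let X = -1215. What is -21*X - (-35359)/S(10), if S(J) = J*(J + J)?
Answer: 5138359/200 ≈ 25692.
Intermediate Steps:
S(J) = 2*J² (S(J) = J*(2*J) = 2*J²)
-21*X - (-35359)/S(10) = -21*(-1215) - (-35359)/(2*10²) = 25515 - (-35359)/(2*100) = 25515 - (-35359)/200 = 25515 - 1*(-35359/200) = 25515 + 35359/200 = 5138359/200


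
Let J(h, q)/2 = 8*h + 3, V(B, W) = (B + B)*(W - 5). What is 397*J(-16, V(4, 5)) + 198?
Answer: -99052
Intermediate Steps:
V(B, W) = 2*B*(-5 + W) (V(B, W) = (2*B)*(-5 + W) = 2*B*(-5 + W))
J(h, q) = 6 + 16*h (J(h, q) = 2*(8*h + 3) = 2*(3 + 8*h) = 6 + 16*h)
397*J(-16, V(4, 5)) + 198 = 397*(6 + 16*(-16)) + 198 = 397*(6 - 256) + 198 = 397*(-250) + 198 = -99250 + 198 = -99052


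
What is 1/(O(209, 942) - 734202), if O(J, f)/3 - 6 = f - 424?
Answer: -1/732630 ≈ -1.3649e-6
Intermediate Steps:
O(J, f) = -1254 + 3*f (O(J, f) = 18 + 3*(f - 424) = 18 + 3*(-424 + f) = 18 + (-1272 + 3*f) = -1254 + 3*f)
1/(O(209, 942) - 734202) = 1/((-1254 + 3*942) - 734202) = 1/((-1254 + 2826) - 734202) = 1/(1572 - 734202) = 1/(-732630) = -1/732630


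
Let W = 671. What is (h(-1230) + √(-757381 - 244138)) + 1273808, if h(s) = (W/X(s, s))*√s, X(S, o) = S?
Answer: 1273808 + I*√1001519 - 671*I*√1230/1230 ≈ 1.2738e+6 + 981.63*I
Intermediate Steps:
h(s) = 671/√s (h(s) = (671/s)*√s = 671/√s)
(h(-1230) + √(-757381 - 244138)) + 1273808 = (671/√(-1230) + √(-757381 - 244138)) + 1273808 = (671*(-I*√1230/1230) + √(-1001519)) + 1273808 = (-671*I*√1230/1230 + I*√1001519) + 1273808 = (I*√1001519 - 671*I*√1230/1230) + 1273808 = 1273808 + I*√1001519 - 671*I*√1230/1230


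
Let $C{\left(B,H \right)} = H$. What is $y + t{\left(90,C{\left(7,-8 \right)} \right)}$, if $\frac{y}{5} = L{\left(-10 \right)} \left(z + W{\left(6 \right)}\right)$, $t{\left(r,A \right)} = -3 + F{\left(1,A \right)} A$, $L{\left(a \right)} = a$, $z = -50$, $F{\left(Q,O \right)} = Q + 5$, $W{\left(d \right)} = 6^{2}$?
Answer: $649$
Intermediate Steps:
$W{\left(d \right)} = 36$
$F{\left(Q,O \right)} = 5 + Q$
$t{\left(r,A \right)} = -3 + 6 A$ ($t{\left(r,A \right)} = -3 + \left(5 + 1\right) A = -3 + 6 A$)
$y = 700$ ($y = 5 \left(- 10 \left(-50 + 36\right)\right) = 5 \left(\left(-10\right) \left(-14\right)\right) = 5 \cdot 140 = 700$)
$y + t{\left(90,C{\left(7,-8 \right)} \right)} = 700 + \left(-3 + 6 \left(-8\right)\right) = 700 - 51 = 649$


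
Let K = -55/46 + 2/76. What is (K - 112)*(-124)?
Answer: 6132420/437 ≈ 14033.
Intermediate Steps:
K = -511/437 (K = -55*1/46 + 2*(1/76) = -55/46 + 1/38 = -511/437 ≈ -1.1693)
(K - 112)*(-124) = (-511/437 - 112)*(-124) = -49455/437*(-124) = 6132420/437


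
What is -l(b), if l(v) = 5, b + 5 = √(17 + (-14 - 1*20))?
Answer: -5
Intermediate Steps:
b = -5 + I*√17 (b = -5 + √(17 + (-14 - 1*20)) = -5 + √(17 + (-14 - 20)) = -5 + √(17 - 34) = -5 + √(-17) = -5 + I*√17 ≈ -5.0 + 4.1231*I)
-l(b) = -1*5 = -5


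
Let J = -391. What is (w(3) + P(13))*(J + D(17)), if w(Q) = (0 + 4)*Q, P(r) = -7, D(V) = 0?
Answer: -1955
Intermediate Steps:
w(Q) = 4*Q
(w(3) + P(13))*(J + D(17)) = (4*3 - 7)*(-391 + 0) = (12 - 7)*(-391) = 5*(-391) = -1955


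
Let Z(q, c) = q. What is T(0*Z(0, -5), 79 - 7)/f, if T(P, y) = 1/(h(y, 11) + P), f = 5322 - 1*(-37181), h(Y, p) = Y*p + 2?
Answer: 1/33747382 ≈ 2.9632e-8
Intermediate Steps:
h(Y, p) = 2 + Y*p
f = 42503 (f = 5322 + 37181 = 42503)
T(P, y) = 1/(2 + P + 11*y) (T(P, y) = 1/((2 + y*11) + P) = 1/((2 + 11*y) + P) = 1/(2 + P + 11*y))
T(0*Z(0, -5), 79 - 7)/f = 1/((2 + 0*0 + 11*(79 - 7))*42503) = (1/42503)/(2 + 0 + 11*72) = (1/42503)/(2 + 0 + 792) = (1/42503)/794 = (1/794)*(1/42503) = 1/33747382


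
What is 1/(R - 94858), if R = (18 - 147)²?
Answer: -1/78217 ≈ -1.2785e-5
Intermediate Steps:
R = 16641 (R = (-129)² = 16641)
1/(R - 94858) = 1/(16641 - 94858) = 1/(-78217) = -1/78217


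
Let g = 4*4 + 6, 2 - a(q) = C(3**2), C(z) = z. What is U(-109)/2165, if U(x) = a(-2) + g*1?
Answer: 3/433 ≈ 0.0069284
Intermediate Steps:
a(q) = -7 (a(q) = 2 - 1*3**2 = 2 - 1*9 = 2 - 9 = -7)
g = 22 (g = 16 + 6 = 22)
U(x) = 15 (U(x) = -7 + 22*1 = -7 + 22 = 15)
U(-109)/2165 = 15/2165 = 15*(1/2165) = 3/433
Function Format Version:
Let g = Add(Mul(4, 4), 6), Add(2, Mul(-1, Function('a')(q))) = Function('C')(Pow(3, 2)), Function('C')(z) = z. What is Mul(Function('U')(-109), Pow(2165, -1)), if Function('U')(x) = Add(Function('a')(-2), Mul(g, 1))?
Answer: Rational(3, 433) ≈ 0.0069284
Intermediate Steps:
Function('a')(q) = -7 (Function('a')(q) = Add(2, Mul(-1, Pow(3, 2))) = Add(2, Mul(-1, 9)) = Add(2, -9) = -7)
g = 22 (g = Add(16, 6) = 22)
Function('U')(x) = 15 (Function('U')(x) = Add(-7, Mul(22, 1)) = Add(-7, 22) = 15)
Mul(Function('U')(-109), Pow(2165, -1)) = Mul(15, Pow(2165, -1)) = Mul(15, Rational(1, 2165)) = Rational(3, 433)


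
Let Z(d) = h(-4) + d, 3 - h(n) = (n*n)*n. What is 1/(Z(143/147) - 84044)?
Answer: -147/12344476 ≈ -1.1908e-5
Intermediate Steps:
h(n) = 3 - n**3 (h(n) = 3 - n*n*n = 3 - n**2*n = 3 - n**3)
Z(d) = 67 + d (Z(d) = (3 - 1*(-4)**3) + d = (3 - 1*(-64)) + d = (3 + 64) + d = 67 + d)
1/(Z(143/147) - 84044) = 1/((67 + 143/147) - 84044) = 1/(9992/147 - 84044) = 1/(-12344476/147) = -147/12344476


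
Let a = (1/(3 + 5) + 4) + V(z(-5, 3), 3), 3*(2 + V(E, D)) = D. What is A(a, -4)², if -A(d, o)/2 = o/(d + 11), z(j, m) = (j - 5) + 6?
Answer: 4096/12769 ≈ 0.32078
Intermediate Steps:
z(j, m) = 1 + j (z(j, m) = (-5 + j) + 6 = 1 + j)
V(E, D) = -2 + D/3
a = 25/8 (a = (1/(3 + 5) + 4) + (-2 + (⅓)*3) = (1/8 + 4) + (-2 + 1) = (⅛ + 4) - 1 = 33/8 - 1 = 25/8 ≈ 3.1250)
A(d, o) = -2*o/(11 + d) (A(d, o) = -2*o/(d + 11) = -2*o/(11 + d))
A(a, -4)² = (-2*(-4)/(11 + 25/8))² = (-2*(-4)/113/8)² = (-2*(-4)*8/113)² = (64/113)² = 4096/12769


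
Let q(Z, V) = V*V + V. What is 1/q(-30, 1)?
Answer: 1/2 ≈ 0.50000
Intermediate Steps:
q(Z, V) = V + V**2 (q(Z, V) = V**2 + V = V + V**2)
1/q(-30, 1) = 1/(1*(1 + 1)) = 1/(1*2) = 1/2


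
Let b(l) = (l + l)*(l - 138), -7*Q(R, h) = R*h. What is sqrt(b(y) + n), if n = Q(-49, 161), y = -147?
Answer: 7*sqrt(1733) ≈ 291.41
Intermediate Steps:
Q(R, h) = -R*h/7
n = 1127 (n = -1/7*(-49)*161 = 1127)
b(l) = 2*l*(-138 + l) (b(l) = (2*l)*(-138 + l) = 2*l*(-138 + l))
sqrt(b(y) + n) = sqrt(2*(-147)*(-138 - 147) + 1127) = sqrt(2*(-147)*(-285) + 1127) = sqrt(83790 + 1127) = sqrt(84917) = 7*sqrt(1733)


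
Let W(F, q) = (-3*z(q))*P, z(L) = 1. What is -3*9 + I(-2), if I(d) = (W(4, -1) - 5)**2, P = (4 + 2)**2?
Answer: 12742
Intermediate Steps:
P = 36 (P = 6**2 = 36)
W(F, q) = -108 (W(F, q) = -3*1*36 = -3*36 = -108)
I(d) = 12769 (I(d) = (-108 - 5)**2 = (-113)**2 = 12769)
-3*9 + I(-2) = -3*9 + 12769 = -27 + 12769 = 12742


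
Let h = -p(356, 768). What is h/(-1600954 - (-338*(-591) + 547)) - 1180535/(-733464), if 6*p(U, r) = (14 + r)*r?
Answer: 2199866106109/1321158631176 ≈ 1.6651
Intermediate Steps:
p(U, r) = r*(14 + r)/6 (p(U, r) = ((14 + r)*r)/6 = (r*(14 + r))/6 = r*(14 + r)/6)
h = -100096 (h = -768*(14 + 768)/6 = -768*782/6 = -1*100096 = -100096)
h/(-1600954 - (-338*(-591) + 547)) - 1180535/(-733464) = -100096/(-1600954 - (-338*(-591) + 547)) - 1180535/(-733464) = -100096/(-1600954 - (199758 + 547)) - 1180535*(-1/733464) = -100096/(-1600954 - 1*200305) + 1180535/733464 = -100096/(-1600954 - 200305) + 1180535/733464 = -100096/(-1801259) + 1180535/733464 = -100096*(-1/1801259) + 1180535/733464 = 100096/1801259 + 1180535/733464 = 2199866106109/1321158631176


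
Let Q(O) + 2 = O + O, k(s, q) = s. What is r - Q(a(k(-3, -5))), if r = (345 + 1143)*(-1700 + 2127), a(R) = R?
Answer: 635384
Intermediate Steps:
r = 635376 (r = 1488*427 = 635376)
Q(O) = -2 + 2*O (Q(O) = -2 + (O + O) = -2 + 2*O)
r - Q(a(k(-3, -5))) = 635376 - (-2 + 2*(-3)) = 635376 - (-2 - 6) = 635376 - 1*(-8) = 635376 + 8 = 635384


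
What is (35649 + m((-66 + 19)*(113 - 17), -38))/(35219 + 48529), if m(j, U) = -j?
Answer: 13387/27916 ≈ 0.47955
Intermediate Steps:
(35649 + m((-66 + 19)*(113 - 17), -38))/(35219 + 48529) = (35649 - (-66 + 19)*(113 - 17))/(35219 + 48529) = (35649 - (-47)*96)/83748 = (35649 - 1*(-4512))*(1/83748) = (35649 + 4512)*(1/83748) = 40161*(1/83748) = 13387/27916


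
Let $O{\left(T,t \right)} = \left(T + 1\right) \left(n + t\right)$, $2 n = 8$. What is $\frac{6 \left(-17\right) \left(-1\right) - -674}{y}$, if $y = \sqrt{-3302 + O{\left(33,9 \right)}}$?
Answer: $- \frac{388 i \sqrt{715}}{715} \approx - 14.51 i$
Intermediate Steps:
$n = 4$ ($n = \frac{1}{2} \cdot 8 = 4$)
$O{\left(T,t \right)} = \left(1 + T\right) \left(4 + t\right)$ ($O{\left(T,t \right)} = \left(T + 1\right) \left(4 + t\right) = \left(1 + T\right) \left(4 + t\right)$)
$y = 2 i \sqrt{715}$ ($y = \sqrt{-3302 + \left(4 + 9 + 4 \cdot 33 + 33 \cdot 9\right)} = \sqrt{-3302 + \left(4 + 9 + 132 + 297\right)} = \sqrt{-3302 + 442} = \sqrt{-2860} = 2 i \sqrt{715} \approx 53.479 i$)
$\frac{6 \left(-17\right) \left(-1\right) - -674}{y} = \frac{6 \left(-17\right) \left(-1\right) - -674}{2 i \sqrt{715}} = \left(\left(-102\right) \left(-1\right) + 674\right) \left(- \frac{i \sqrt{715}}{1430}\right) = \left(102 + 674\right) \left(- \frac{i \sqrt{715}}{1430}\right) = 776 \left(- \frac{i \sqrt{715}}{1430}\right) = - \frac{388 i \sqrt{715}}{715}$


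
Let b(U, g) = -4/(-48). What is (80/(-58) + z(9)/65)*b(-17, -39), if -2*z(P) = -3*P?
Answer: -4417/45240 ≈ -0.097635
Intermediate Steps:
z(P) = 3*P/2 (z(P) = -(-3)*P/2 = 3*P/2)
b(U, g) = 1/12 (b(U, g) = -4*(-1/48) = 1/12)
(80/(-58) + z(9)/65)*b(-17, -39) = (80/(-58) + ((3/2)*9)/65)*(1/12) = (80*(-1/58) + (27/2)*(1/65))*(1/12) = (-40/29 + 27/130)*(1/12) = -4417/3770*1/12 = -4417/45240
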